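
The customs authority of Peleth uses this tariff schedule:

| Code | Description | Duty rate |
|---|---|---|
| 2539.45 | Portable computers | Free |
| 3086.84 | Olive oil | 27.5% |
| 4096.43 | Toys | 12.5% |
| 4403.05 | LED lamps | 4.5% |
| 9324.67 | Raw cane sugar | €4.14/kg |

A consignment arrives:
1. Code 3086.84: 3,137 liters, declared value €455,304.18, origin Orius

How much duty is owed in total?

Line 1 (3086.84, Orius, 3,137 liters, €455,304.18):
Base rate for 3086.84 is 27.5%.
Duty = €455,304.18 × 27.5% = €125,208.65.

€125,208.65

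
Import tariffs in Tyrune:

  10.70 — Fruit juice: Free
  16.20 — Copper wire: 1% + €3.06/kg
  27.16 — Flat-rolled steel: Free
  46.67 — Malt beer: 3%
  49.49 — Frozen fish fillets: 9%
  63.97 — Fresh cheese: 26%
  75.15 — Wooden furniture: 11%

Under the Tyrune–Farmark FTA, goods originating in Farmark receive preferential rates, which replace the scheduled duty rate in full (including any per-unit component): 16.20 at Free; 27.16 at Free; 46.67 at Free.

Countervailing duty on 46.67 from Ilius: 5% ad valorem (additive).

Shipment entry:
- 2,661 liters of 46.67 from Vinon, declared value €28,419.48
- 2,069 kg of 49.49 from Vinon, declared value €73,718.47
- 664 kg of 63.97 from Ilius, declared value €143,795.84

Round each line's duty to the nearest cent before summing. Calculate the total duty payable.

€44,874.16

Line 1 (46.67, Vinon, 2,661 liters, €28,419.48):
Base rate for 46.67 is 3%.
46.67 has an FTA preferential rate, but origin Vinon is not Farmark; base rate stands.
The additional-duty order on 46.67 targets Ilius, not Vinon; it does not apply.
Duty = €28,419.48 × 3% = €852.58.
Line 2 (49.49, Vinon, 2,069 kg, €73,718.47):
Base rate for 49.49 is 9%.
Duty = €73,718.47 × 9% = €6,634.66.
Line 3 (63.97, Ilius, 664 kg, €143,795.84):
Base rate for 63.97 is 26%.
Duty = €143,795.84 × 26% = €37,386.92.
Total = €852.58 + €6,634.66 + €37,386.92 = €44,874.16.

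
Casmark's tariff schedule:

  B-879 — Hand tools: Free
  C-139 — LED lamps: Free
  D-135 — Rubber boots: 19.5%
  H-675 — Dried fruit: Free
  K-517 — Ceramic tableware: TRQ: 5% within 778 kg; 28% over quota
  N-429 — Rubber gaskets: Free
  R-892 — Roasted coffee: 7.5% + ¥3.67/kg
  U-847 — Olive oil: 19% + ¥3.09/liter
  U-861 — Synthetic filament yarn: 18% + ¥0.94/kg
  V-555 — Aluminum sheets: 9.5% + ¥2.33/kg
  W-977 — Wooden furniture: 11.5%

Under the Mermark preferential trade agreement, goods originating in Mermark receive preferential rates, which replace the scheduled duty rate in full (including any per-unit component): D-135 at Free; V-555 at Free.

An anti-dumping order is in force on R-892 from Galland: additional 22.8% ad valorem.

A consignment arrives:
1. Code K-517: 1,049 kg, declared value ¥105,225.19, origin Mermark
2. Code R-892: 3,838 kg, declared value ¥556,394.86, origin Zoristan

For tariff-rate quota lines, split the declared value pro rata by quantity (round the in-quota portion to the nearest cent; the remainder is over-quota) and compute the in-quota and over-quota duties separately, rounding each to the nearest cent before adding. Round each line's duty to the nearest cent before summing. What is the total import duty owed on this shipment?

Line 1 (K-517, Mermark, 1,049 kg, ¥105,225.19):
Code K-517 is under a tariff-rate quota (threshold 778 kg). In-quota: 778 kg at 5%; over-quota: 271 kg at 28%.
Pro-rata value split: in-quota = ¥105,225.19 × 778/1,049 = ¥78,041.18; over-quota = ¥105,225.19 − ¥78,041.18 = ¥27,184.01.
In-quota duty = ¥78,041.18 × 5% = ¥3,902.06. Over-quota duty = ¥27,184.01 × 28% = ¥7,611.52.
Line duty = ¥3,902.06 + ¥7,611.52 = ¥11,513.58.
Line 2 (R-892, Zoristan, 3,838 kg, ¥556,394.86):
Base rate for R-892 is 7.5% + ¥3.67/kg.
The additional-duty order on R-892 targets Galland, not Zoristan; it does not apply.
Duty = ¥556,394.86 × 7.5% + 3,838 × ¥3.67 = ¥55,815.07.
Total = ¥11,513.58 + ¥55,815.07 = ¥67,328.65.

¥67,328.65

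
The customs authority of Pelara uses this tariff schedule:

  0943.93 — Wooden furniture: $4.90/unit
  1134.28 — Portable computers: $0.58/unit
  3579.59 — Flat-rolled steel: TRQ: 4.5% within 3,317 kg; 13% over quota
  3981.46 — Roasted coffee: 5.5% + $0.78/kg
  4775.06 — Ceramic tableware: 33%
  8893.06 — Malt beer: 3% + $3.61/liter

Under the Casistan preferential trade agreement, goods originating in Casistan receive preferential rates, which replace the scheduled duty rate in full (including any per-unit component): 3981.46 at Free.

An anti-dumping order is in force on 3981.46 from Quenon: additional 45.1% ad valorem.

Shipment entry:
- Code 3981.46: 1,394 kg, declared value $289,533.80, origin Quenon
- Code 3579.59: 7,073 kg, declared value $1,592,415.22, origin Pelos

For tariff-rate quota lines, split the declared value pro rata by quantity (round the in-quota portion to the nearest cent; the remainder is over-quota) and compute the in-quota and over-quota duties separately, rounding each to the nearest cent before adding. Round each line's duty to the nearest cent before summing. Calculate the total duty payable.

Line 1 (3981.46, Quenon, 1,394 kg, $289,533.80):
Base rate for 3981.46 is 5.5% + $0.78/kg.
3981.46 has an FTA preferential rate, but origin Quenon is not Casistan; base rate stands.
Additional duty on 3981.46 from Quenon: +45.1%. Applied ad valorem rate: 5.5% + 45.1% = 50.6%.
Duty = $289,533.80 × 50.6% + 1,394 × $0.78 = $147,591.42.
Line 2 (3579.59, Pelos, 7,073 kg, $1,592,415.22):
Code 3579.59 is under a tariff-rate quota (threshold 3,317 kg). In-quota: 3,317 kg at 4.5%; over-quota: 3,756 kg at 13%.
Pro-rata value split: in-quota = $1,592,415.22 × 3,317/7,073 = $746,789.38; over-quota = $1,592,415.22 − $746,789.38 = $845,625.84.
In-quota duty = $746,789.38 × 4.5% = $33,605.52. Over-quota duty = $845,625.84 × 13% = $109,931.36.
Line duty = $33,605.52 + $109,931.36 = $143,536.88.
Total = $147,591.42 + $143,536.88 = $291,128.30.

$291,128.30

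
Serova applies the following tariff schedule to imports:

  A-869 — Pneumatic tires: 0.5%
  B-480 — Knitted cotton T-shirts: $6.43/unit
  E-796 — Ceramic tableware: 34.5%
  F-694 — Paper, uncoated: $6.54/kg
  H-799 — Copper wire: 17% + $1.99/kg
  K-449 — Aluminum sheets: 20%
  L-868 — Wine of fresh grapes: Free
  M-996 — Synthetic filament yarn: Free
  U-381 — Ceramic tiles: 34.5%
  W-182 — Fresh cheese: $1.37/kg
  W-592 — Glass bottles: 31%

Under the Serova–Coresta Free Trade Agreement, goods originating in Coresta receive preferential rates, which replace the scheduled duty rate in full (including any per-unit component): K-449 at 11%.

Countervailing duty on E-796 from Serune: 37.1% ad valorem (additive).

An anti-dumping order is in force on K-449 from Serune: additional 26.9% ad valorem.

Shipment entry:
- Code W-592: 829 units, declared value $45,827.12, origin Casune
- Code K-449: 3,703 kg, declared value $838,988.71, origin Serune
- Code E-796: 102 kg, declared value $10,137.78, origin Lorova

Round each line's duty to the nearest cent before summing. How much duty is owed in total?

$411,189.64

Line 1 (W-592, Casune, 829 units, $45,827.12):
Base rate for W-592 is 31%.
Duty = $45,827.12 × 31% = $14,206.41.
Line 2 (K-449, Serune, 3,703 kg, $838,988.71):
Base rate for K-449 is 20%.
K-449 has an FTA preferential rate, but origin Serune is not Coresta; base rate stands.
Additional duty on K-449 from Serune: +26.9%. Applied ad valorem rate: 20% + 26.9% = 46.9%.
Duty = $838,988.71 × 46.9% = $393,485.70.
Line 3 (E-796, Lorova, 102 kg, $10,137.78):
Base rate for E-796 is 34.5%.
The additional-duty order on E-796 targets Serune, not Lorova; it does not apply.
Duty = $10,137.78 × 34.5% = $3,497.53.
Total = $14,206.41 + $393,485.70 + $3,497.53 = $411,189.64.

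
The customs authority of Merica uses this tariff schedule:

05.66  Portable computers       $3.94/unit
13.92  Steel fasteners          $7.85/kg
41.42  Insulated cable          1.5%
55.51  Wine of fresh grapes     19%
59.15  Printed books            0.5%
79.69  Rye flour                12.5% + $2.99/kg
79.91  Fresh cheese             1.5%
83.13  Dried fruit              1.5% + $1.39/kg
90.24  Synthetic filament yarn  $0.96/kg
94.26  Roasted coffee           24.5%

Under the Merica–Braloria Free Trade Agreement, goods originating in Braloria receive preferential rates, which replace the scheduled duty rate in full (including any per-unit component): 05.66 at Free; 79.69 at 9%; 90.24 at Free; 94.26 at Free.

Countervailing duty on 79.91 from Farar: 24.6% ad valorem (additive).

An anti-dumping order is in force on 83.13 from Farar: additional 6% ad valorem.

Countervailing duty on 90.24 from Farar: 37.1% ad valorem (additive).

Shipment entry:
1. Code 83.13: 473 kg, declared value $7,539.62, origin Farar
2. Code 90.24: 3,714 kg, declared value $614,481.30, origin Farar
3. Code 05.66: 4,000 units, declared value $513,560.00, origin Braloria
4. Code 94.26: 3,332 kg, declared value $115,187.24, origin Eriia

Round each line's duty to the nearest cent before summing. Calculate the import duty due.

$260,981.81

Line 1 (83.13, Farar, 473 kg, $7,539.62):
Base rate for 83.13 is 1.5% + $1.39/kg.
Additional duty on 83.13 from Farar: +6%. Applied ad valorem rate: 1.5% + 6% = 7.5%.
Duty = $7,539.62 × 7.5% + 473 × $1.39 = $1,222.94.
Line 2 (90.24, Farar, 3,714 kg, $614,481.30):
Base rate for 90.24 is $0.96/kg.
90.24 has an FTA preferential rate, but origin Farar is not Braloria; base rate stands.
Additional duty on 90.24 from Farar: +37.1% ad valorem. Applied ad valorem rate = 37.1%.
Duty = $614,481.30 × 37.1% + 3,714 × $0.96 = $231,538.00.
Line 3 (05.66, Braloria, 4,000 units, $513,560.00):
Base rate for 05.66 is $3.94/unit.
Origin Braloria qualifies under the Merica–Braloria agreement and 05.66 is covered: preferential rate Free applies instead.
Duty = $513,560.00 × 0% = $0.00.
Line 4 (94.26, Eriia, 3,332 kg, $115,187.24):
Base rate for 94.26 is 24.5%.
94.26 has an FTA preferential rate, but origin Eriia is not Braloria; base rate stands.
Duty = $115,187.24 × 24.5% = $28,220.87.
Total = $1,222.94 + $231,538.00 + $0.00 + $28,220.87 = $260,981.81.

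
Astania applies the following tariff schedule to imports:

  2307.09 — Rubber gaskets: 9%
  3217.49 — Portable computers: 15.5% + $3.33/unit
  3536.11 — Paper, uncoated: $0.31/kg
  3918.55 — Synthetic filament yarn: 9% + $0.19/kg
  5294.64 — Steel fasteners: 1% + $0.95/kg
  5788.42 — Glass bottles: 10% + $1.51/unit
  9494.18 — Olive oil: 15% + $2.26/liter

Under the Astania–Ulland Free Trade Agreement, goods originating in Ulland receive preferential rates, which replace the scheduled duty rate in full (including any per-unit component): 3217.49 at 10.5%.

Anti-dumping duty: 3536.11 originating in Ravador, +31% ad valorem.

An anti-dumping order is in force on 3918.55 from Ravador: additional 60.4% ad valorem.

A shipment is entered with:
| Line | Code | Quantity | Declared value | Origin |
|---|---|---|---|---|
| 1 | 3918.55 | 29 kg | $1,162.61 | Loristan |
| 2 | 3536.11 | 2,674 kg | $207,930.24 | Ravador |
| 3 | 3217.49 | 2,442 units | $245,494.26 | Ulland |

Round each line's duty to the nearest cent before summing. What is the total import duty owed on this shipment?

Line 1 (3918.55, Loristan, 29 kg, $1,162.61):
Base rate for 3918.55 is 9% + $0.19/kg.
The additional-duty order on 3918.55 targets Ravador, not Loristan; it does not apply.
Duty = $1,162.61 × 9% + 29 × $0.19 = $110.14.
Line 2 (3536.11, Ravador, 2,674 kg, $207,930.24):
Base rate for 3536.11 is $0.31/kg.
Additional duty on 3536.11 from Ravador: +31% ad valorem. Applied ad valorem rate = 31%.
Duty = $207,930.24 × 31% + 2,674 × $0.31 = $65,287.31.
Line 3 (3217.49, Ulland, 2,442 units, $245,494.26):
Base rate for 3217.49 is 15.5% + $3.33/unit.
Origin Ulland qualifies under the Astania–Ulland agreement and 3217.49 is covered: preferential rate 10.5% applies instead.
Duty = $245,494.26 × 10.5% = $25,776.90.
Total = $110.14 + $65,287.31 + $25,776.90 = $91,174.35.

$91,174.35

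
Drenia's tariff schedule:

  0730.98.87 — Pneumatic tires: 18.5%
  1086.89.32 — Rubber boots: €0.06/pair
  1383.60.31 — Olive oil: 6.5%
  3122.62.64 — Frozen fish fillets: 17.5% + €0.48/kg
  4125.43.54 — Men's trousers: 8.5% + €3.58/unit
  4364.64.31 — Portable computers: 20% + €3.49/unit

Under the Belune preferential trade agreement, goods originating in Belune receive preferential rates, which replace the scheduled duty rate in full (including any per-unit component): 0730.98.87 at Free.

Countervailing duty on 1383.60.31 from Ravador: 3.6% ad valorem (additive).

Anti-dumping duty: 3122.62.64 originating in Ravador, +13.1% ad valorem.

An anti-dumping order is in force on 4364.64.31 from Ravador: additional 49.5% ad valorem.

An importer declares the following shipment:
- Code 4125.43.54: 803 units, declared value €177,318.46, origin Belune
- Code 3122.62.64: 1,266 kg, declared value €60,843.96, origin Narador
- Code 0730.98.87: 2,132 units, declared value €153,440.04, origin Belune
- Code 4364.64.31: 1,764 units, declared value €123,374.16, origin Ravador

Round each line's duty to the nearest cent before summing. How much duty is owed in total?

€121,103.58

Line 1 (4125.43.54, Belune, 803 units, €177,318.46):
Base rate for 4125.43.54 is 8.5% + €3.58/unit.
Origin Belune is the FTA partner but 4125.43.54 is not on the preference list; base rate stands.
Duty = €177,318.46 × 8.5% + 803 × €3.58 = €17,946.81.
Line 2 (3122.62.64, Narador, 1,266 kg, €60,843.96):
Base rate for 3122.62.64 is 17.5% + €0.48/kg.
The additional-duty order on 3122.62.64 targets Ravador, not Narador; it does not apply.
Duty = €60,843.96 × 17.5% + 1,266 × €0.48 = €11,255.37.
Line 3 (0730.98.87, Belune, 2,132 units, €153,440.04):
Base rate for 0730.98.87 is 18.5%.
Origin Belune qualifies under the Drenia–Belune agreement and 0730.98.87 is covered: preferential rate Free applies instead.
Duty = €153,440.04 × 0% = €0.00.
Line 4 (4364.64.31, Ravador, 1,764 units, €123,374.16):
Base rate for 4364.64.31 is 20% + €3.49/unit.
Additional duty on 4364.64.31 from Ravador: +49.5%. Applied ad valorem rate: 20% + 49.5% = 69.5%.
Duty = €123,374.16 × 69.5% + 1,764 × €3.49 = €91,901.40.
Total = €17,946.81 + €11,255.37 + €0.00 + €91,901.40 = €121,103.58.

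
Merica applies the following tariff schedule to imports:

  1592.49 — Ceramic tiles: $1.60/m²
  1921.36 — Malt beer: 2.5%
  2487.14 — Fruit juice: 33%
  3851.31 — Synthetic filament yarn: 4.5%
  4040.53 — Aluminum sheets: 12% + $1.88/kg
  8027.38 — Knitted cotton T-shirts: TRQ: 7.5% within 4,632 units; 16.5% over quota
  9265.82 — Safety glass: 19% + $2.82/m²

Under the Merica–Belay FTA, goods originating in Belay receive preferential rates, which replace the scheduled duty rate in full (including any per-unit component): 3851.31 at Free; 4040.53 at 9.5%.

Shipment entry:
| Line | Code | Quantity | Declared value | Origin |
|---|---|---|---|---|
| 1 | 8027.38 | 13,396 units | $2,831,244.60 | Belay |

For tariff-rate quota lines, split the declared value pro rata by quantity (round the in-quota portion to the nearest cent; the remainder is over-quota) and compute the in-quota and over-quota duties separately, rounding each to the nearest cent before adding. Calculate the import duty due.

Line 1 (8027.38, Belay, 13,396 units, $2,831,244.60):
Code 8027.38 is under a tariff-rate quota (threshold 4,632 units). In-quota: 4,632 units at 7.5%; over-quota: 8,764 units at 16.5%.
Pro-rata value split: in-quota = $2,831,244.60 × 4,632/13,396 = $978,973.20; over-quota = $2,831,244.60 − $978,973.20 = $1,852,271.40.
In-quota duty = $978,973.20 × 7.5% = $73,422.99. Over-quota duty = $1,852,271.40 × 16.5% = $305,624.78.
Line duty = $73,422.99 + $305,624.78 = $379,047.77.

$379,047.77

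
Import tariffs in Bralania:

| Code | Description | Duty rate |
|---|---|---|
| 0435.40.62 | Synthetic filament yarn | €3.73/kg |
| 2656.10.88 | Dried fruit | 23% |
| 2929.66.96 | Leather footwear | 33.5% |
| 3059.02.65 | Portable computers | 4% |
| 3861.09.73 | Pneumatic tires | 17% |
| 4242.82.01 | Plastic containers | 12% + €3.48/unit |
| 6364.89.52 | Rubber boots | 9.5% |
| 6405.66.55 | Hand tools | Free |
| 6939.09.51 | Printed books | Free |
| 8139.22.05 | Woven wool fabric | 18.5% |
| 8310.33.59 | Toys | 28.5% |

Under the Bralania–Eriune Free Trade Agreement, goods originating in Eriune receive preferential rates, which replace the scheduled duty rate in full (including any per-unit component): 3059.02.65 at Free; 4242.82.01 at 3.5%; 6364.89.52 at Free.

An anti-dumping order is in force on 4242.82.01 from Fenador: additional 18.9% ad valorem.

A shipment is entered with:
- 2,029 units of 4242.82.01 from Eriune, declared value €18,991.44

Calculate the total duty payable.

Line 1 (4242.82.01, Eriune, 2,029 units, €18,991.44):
Base rate for 4242.82.01 is 12% + €3.48/unit.
Origin Eriune qualifies under the Bralania–Eriune agreement and 4242.82.01 is covered: preferential rate 3.5% applies instead.
The additional-duty order on 4242.82.01 targets Fenador, not Eriune; it does not apply.
Duty = €18,991.44 × 3.5% = €664.70.

€664.70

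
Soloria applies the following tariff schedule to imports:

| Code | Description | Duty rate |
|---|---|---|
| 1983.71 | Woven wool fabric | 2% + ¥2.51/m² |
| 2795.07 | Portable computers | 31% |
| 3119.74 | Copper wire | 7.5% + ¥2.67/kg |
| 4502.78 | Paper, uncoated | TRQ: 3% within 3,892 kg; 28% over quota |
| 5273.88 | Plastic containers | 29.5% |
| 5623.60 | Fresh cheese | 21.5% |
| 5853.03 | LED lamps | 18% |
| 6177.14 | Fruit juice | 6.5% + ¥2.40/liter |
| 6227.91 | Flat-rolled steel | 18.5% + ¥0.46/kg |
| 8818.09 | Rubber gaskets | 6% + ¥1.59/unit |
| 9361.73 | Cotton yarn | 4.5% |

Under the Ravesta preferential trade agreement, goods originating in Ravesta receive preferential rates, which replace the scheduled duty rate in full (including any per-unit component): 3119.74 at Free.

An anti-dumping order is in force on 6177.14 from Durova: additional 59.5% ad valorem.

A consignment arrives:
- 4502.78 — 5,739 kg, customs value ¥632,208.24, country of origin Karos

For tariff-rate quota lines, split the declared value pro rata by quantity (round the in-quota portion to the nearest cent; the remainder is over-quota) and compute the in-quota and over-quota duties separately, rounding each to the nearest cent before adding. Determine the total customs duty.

Line 1 (4502.78, Karos, 5,739 kg, ¥632,208.24):
Code 4502.78 is under a tariff-rate quota (threshold 3,892 kg). In-quota: 3,892 kg at 3%; over-quota: 1,847 kg at 28%.
Pro-rata value split: in-quota = ¥632,208.24 × 3,892/5,739 = ¥428,742.72; over-quota = ¥632,208.24 − ¥428,742.72 = ¥203,465.52.
In-quota duty = ¥428,742.72 × 3% = ¥12,862.28. Over-quota duty = ¥203,465.52 × 28% = ¥56,970.35.
Line duty = ¥12,862.28 + ¥56,970.35 = ¥69,832.63.

¥69,832.63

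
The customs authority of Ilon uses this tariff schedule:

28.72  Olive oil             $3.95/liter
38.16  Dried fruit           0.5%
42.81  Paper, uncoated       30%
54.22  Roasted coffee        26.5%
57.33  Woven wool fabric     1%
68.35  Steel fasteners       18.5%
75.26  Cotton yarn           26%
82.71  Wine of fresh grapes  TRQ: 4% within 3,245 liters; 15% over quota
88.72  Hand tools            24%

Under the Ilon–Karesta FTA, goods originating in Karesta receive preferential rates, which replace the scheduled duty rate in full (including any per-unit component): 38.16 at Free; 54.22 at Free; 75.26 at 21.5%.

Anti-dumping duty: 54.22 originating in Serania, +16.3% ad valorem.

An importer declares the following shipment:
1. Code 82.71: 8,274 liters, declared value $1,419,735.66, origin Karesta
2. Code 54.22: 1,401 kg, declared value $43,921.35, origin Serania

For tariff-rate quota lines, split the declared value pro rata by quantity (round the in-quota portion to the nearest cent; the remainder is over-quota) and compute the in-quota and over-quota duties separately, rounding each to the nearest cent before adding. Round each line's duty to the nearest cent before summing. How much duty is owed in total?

$170,509.64

Line 1 (82.71, Karesta, 8,274 liters, $1,419,735.66):
Code 82.71 is under a tariff-rate quota (threshold 3,245 liters). In-quota: 3,245 liters at 4%; over-quota: 5,029 liters at 15%.
Pro-rata value split: in-quota = $1,419,735.66 × 3,245/8,274 = $556,809.55; over-quota = $1,419,735.66 − $556,809.55 = $862,926.11.
In-quota duty = $556,809.55 × 4% = $22,272.38. Over-quota duty = $862,926.11 × 15% = $129,438.92.
Line duty = $22,272.38 + $129,438.92 = $151,711.30.
Line 2 (54.22, Serania, 1,401 kg, $43,921.35):
Base rate for 54.22 is 26.5%.
54.22 has an FTA preferential rate, but origin Serania is not Karesta; base rate stands.
Additional duty on 54.22 from Serania: +16.3%. Applied ad valorem rate: 26.5% + 16.3% = 42.8%.
Duty = $43,921.35 × 42.8% = $18,798.34.
Total = $151,711.30 + $18,798.34 = $170,509.64.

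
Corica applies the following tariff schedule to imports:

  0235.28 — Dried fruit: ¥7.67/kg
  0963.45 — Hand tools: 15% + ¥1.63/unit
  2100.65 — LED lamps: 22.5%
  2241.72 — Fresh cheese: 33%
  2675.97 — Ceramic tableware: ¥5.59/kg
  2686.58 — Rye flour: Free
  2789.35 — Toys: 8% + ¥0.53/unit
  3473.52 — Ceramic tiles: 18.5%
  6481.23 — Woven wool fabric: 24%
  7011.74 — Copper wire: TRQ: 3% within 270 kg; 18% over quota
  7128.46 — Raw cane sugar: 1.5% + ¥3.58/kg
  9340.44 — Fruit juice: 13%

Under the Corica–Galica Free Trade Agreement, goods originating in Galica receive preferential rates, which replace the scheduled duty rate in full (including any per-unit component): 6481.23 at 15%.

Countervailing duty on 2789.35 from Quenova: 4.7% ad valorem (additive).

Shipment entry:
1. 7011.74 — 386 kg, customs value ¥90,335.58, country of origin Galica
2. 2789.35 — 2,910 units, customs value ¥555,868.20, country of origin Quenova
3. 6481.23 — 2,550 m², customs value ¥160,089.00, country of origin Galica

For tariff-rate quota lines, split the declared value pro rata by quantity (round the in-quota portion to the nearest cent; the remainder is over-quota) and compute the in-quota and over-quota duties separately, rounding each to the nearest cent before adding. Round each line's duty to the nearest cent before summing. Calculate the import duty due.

¥102,933.10

Line 1 (7011.74, Galica, 386 kg, ¥90,335.58):
Code 7011.74 is under a tariff-rate quota (threshold 270 kg). In-quota: 270 kg at 3%; over-quota: 116 kg at 18%.
Pro-rata value split: in-quota = ¥90,335.58 × 270/386 = ¥63,188.10; over-quota = ¥90,335.58 − ¥63,188.10 = ¥27,147.48.
In-quota duty = ¥63,188.10 × 3% = ¥1,895.64. Over-quota duty = ¥27,147.48 × 18% = ¥4,886.55.
Line duty = ¥1,895.64 + ¥4,886.55 = ¥6,782.19.
Line 2 (2789.35, Quenova, 2,910 units, ¥555,868.20):
Base rate for 2789.35 is 8% + ¥0.53/unit.
Additional duty on 2789.35 from Quenova: +4.7%. Applied ad valorem rate: 8% + 4.7% = 12.7%.
Duty = ¥555,868.20 × 12.7% + 2,910 × ¥0.53 = ¥72,137.56.
Line 3 (6481.23, Galica, 2,550 m², ¥160,089.00):
Base rate for 6481.23 is 24%.
Origin Galica qualifies under the Corica–Galica agreement and 6481.23 is covered: preferential rate 15% applies instead.
Duty = ¥160,089.00 × 15% = ¥24,013.35.
Total = ¥6,782.19 + ¥72,137.56 + ¥24,013.35 = ¥102,933.10.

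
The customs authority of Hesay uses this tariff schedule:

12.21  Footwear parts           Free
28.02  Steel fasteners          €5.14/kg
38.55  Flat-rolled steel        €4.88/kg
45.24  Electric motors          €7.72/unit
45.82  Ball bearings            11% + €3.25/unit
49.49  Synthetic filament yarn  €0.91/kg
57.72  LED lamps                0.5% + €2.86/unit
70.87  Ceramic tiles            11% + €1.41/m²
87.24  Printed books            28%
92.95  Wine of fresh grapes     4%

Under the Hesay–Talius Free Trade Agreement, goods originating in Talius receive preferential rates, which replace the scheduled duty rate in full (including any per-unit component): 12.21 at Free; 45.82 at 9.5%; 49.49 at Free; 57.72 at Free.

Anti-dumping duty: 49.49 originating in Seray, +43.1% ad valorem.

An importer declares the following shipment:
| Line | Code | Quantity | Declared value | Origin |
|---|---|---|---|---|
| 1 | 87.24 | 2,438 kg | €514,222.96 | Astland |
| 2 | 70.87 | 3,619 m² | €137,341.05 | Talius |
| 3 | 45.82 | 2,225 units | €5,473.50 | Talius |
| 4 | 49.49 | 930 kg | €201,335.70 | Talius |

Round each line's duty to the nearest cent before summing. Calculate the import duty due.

€164,712.72

Line 1 (87.24, Astland, 2,438 kg, €514,222.96):
Base rate for 87.24 is 28%.
Duty = €514,222.96 × 28% = €143,982.43.
Line 2 (70.87, Talius, 3,619 m², €137,341.05):
Base rate for 70.87 is 11% + €1.41/m².
Origin Talius is the FTA partner but 70.87 is not on the preference list; base rate stands.
Duty = €137,341.05 × 11% + 3,619 × €1.41 = €20,210.31.
Line 3 (45.82, Talius, 2,225 units, €5,473.50):
Base rate for 45.82 is 11% + €3.25/unit.
Origin Talius qualifies under the Hesay–Talius agreement and 45.82 is covered: preferential rate 9.5% applies instead.
Duty = €5,473.50 × 9.5% = €519.98.
Line 4 (49.49, Talius, 930 kg, €201,335.70):
Base rate for 49.49 is €0.91/kg.
Origin Talius qualifies under the Hesay–Talius agreement and 49.49 is covered: preferential rate Free applies instead.
The additional-duty order on 49.49 targets Seray, not Talius; it does not apply.
Duty = €201,335.70 × 0% = €0.00.
Total = €143,982.43 + €20,210.31 + €519.98 + €0.00 = €164,712.72.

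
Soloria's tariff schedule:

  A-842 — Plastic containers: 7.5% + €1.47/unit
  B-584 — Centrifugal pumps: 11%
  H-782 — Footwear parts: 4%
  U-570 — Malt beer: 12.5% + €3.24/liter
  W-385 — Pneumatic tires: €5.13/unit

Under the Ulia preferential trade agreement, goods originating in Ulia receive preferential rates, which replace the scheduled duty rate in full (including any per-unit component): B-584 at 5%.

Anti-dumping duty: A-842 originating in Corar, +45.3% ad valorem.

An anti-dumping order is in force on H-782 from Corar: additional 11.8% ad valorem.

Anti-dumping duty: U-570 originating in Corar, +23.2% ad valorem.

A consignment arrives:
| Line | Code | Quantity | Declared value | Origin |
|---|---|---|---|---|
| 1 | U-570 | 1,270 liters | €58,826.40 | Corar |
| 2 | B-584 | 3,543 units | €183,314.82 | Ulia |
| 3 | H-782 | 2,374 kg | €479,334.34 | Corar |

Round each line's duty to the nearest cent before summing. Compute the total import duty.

€110,016.39

Line 1 (U-570, Corar, 1,270 liters, €58,826.40):
Base rate for U-570 is 12.5% + €3.24/liter.
Additional duty on U-570 from Corar: +23.2%. Applied ad valorem rate: 12.5% + 23.2% = 35.7%.
Duty = €58,826.40 × 35.7% + 1,270 × €3.24 = €25,115.82.
Line 2 (B-584, Ulia, 3,543 units, €183,314.82):
Base rate for B-584 is 11%.
Origin Ulia qualifies under the Soloria–Ulia agreement and B-584 is covered: preferential rate 5% applies instead.
Duty = €183,314.82 × 5% = €9,165.74.
Line 3 (H-782, Corar, 2,374 kg, €479,334.34):
Base rate for H-782 is 4%.
Additional duty on H-782 from Corar: +11.8%. Applied ad valorem rate: 4% + 11.8% = 15.8%.
Duty = €479,334.34 × 15.8% = €75,734.83.
Total = €25,115.82 + €9,165.74 + €75,734.83 = €110,016.39.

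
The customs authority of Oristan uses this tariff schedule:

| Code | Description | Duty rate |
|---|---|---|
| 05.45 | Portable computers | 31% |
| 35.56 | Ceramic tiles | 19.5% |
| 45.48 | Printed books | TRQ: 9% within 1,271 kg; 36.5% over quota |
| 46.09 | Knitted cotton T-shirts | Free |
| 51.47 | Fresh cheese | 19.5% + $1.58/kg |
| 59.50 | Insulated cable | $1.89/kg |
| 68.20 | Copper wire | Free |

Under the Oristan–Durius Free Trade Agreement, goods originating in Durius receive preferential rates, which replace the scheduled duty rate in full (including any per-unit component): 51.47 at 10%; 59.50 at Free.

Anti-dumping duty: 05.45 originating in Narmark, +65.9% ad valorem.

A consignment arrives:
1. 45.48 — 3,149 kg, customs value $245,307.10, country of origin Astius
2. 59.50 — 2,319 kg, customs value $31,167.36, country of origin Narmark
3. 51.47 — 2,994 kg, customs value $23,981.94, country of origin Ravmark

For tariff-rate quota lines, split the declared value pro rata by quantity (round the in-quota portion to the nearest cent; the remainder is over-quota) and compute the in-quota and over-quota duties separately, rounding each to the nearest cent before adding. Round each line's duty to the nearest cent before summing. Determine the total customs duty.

Line 1 (45.48, Astius, 3,149 kg, $245,307.10):
Code 45.48 is under a tariff-rate quota (threshold 1,271 kg). In-quota: 1,271 kg at 9%; over-quota: 1,878 kg at 36.5%.
Pro-rata value split: in-quota = $245,307.10 × 1,271/3,149 = $99,010.90; over-quota = $245,307.10 − $99,010.90 = $146,296.20.
In-quota duty = $99,010.90 × 9% = $8,910.98. Over-quota duty = $146,296.20 × 36.5% = $53,398.11.
Line duty = $8,910.98 + $53,398.11 = $62,309.09.
Line 2 (59.50, Narmark, 2,319 kg, $31,167.36):
Base rate for 59.50 is $1.89/kg.
59.50 has an FTA preferential rate, but origin Narmark is not Durius; base rate stands.
Duty = 2,319 × $1.89 = $4,382.91.
Line 3 (51.47, Ravmark, 2,994 kg, $23,981.94):
Base rate for 51.47 is 19.5% + $1.58/kg.
51.47 has an FTA preferential rate, but origin Ravmark is not Durius; base rate stands.
Duty = $23,981.94 × 19.5% + 2,994 × $1.58 = $9,407.00.
Total = $62,309.09 + $4,382.91 + $9,407.00 = $76,099.00.

$76,099.00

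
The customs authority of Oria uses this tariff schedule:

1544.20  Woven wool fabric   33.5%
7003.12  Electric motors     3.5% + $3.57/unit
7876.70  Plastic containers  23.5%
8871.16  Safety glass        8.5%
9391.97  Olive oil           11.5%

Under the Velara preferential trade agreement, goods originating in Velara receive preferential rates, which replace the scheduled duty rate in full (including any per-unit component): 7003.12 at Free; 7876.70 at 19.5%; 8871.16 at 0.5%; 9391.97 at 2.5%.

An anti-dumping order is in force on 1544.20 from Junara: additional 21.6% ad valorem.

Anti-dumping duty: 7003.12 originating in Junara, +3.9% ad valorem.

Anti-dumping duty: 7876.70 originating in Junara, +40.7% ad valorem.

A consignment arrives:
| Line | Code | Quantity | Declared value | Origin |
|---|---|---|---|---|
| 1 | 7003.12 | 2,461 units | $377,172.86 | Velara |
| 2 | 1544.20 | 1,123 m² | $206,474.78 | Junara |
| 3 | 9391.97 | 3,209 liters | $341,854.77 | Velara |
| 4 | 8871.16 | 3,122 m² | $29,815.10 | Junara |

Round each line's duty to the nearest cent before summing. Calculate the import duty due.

Line 1 (7003.12, Velara, 2,461 units, $377,172.86):
Base rate for 7003.12 is 3.5% + $3.57/unit.
Origin Velara qualifies under the Oria–Velara agreement and 7003.12 is covered: preferential rate Free applies instead.
The additional-duty order on 7003.12 targets Junara, not Velara; it does not apply.
Duty = $377,172.86 × 0% = $0.00.
Line 2 (1544.20, Junara, 1,123 m², $206,474.78):
Base rate for 1544.20 is 33.5%.
Additional duty on 1544.20 from Junara: +21.6%. Applied ad valorem rate: 33.5% + 21.6% = 55.1%.
Duty = $206,474.78 × 55.1% = $113,767.60.
Line 3 (9391.97, Velara, 3,209 liters, $341,854.77):
Base rate for 9391.97 is 11.5%.
Origin Velara qualifies under the Oria–Velara agreement and 9391.97 is covered: preferential rate 2.5% applies instead.
Duty = $341,854.77 × 2.5% = $8,546.37.
Line 4 (8871.16, Junara, 3,122 m², $29,815.10):
Base rate for 8871.16 is 8.5%.
8871.16 has an FTA preferential rate, but origin Junara is not Velara; base rate stands.
Duty = $29,815.10 × 8.5% = $2,534.28.
Total = $0.00 + $113,767.60 + $8,546.37 + $2,534.28 = $124,848.25.

$124,848.25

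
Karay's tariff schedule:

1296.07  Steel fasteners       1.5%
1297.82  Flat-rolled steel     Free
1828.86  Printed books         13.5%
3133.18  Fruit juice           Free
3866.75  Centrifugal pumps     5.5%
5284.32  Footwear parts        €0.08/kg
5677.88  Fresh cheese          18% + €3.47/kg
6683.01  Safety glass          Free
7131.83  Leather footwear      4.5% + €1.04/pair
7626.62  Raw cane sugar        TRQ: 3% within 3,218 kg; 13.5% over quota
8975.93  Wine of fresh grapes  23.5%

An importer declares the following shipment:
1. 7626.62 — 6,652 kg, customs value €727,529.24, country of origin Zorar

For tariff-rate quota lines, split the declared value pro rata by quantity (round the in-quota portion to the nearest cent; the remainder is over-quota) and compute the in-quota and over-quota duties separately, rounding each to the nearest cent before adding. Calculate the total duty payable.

Line 1 (7626.62, Zorar, 6,652 kg, €727,529.24):
Code 7626.62 is under a tariff-rate quota (threshold 3,218 kg). In-quota: 3,218 kg at 3%; over-quota: 3,434 kg at 13.5%.
Pro-rata value split: in-quota = €727,529.24 × 3,218/6,652 = €351,952.66; over-quota = €727,529.24 − €351,952.66 = €375,576.58.
In-quota duty = €351,952.66 × 3% = €10,558.58. Over-quota duty = €375,576.58 × 13.5% = €50,702.84.
Line duty = €10,558.58 + €50,702.84 = €61,261.42.

€61,261.42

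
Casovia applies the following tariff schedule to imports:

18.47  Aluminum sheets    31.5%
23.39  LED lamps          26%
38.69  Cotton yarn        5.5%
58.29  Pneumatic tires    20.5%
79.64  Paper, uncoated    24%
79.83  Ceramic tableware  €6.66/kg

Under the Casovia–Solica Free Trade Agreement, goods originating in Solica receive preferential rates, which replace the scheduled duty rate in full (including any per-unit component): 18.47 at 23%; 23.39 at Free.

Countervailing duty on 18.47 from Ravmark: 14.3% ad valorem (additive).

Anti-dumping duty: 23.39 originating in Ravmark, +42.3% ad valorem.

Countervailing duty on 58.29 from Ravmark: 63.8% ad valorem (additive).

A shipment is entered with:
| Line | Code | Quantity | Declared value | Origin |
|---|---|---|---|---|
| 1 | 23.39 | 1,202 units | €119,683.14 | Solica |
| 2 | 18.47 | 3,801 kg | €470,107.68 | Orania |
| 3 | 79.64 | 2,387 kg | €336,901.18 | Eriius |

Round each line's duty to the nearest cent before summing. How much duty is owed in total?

€228,940.20

Line 1 (23.39, Solica, 1,202 units, €119,683.14):
Base rate for 23.39 is 26%.
Origin Solica qualifies under the Casovia–Solica agreement and 23.39 is covered: preferential rate Free applies instead.
The additional-duty order on 23.39 targets Ravmark, not Solica; it does not apply.
Duty = €119,683.14 × 0% = €0.00.
Line 2 (18.47, Orania, 3,801 kg, €470,107.68):
Base rate for 18.47 is 31.5%.
18.47 has an FTA preferential rate, but origin Orania is not Solica; base rate stands.
The additional-duty order on 18.47 targets Ravmark, not Orania; it does not apply.
Duty = €470,107.68 × 31.5% = €148,083.92.
Line 3 (79.64, Eriius, 2,387 kg, €336,901.18):
Base rate for 79.64 is 24%.
Duty = €336,901.18 × 24% = €80,856.28.
Total = €0.00 + €148,083.92 + €80,856.28 = €228,940.20.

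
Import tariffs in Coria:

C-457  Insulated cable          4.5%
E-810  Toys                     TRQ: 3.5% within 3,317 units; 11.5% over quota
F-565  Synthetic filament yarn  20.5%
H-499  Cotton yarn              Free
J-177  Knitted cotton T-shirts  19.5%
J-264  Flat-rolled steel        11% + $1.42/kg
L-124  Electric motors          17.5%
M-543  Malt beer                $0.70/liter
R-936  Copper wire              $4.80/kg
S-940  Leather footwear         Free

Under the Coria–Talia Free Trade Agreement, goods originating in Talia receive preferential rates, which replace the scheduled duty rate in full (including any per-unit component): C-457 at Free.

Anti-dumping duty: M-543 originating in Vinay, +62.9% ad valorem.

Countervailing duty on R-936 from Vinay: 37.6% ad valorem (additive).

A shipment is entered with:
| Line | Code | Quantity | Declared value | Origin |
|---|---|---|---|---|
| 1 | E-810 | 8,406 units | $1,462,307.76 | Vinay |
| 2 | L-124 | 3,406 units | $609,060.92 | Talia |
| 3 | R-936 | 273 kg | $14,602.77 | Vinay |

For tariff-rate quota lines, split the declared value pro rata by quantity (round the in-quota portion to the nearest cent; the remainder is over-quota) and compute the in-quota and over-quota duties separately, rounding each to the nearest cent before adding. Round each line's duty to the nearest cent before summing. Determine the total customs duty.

$235,390.07

Line 1 (E-810, Vinay, 8,406 units, $1,462,307.76):
Code E-810 is under a tariff-rate quota (threshold 3,317 units). In-quota: 3,317 units at 3.5%; over-quota: 5,089 units at 11.5%.
Pro-rata value split: in-quota = $1,462,307.76 × 3,317/8,406 = $577,025.32; over-quota = $1,462,307.76 − $577,025.32 = $885,282.44.
In-quota duty = $577,025.32 × 3.5% = $20,195.89. Over-quota duty = $885,282.44 × 11.5% = $101,807.48.
Line duty = $20,195.89 + $101,807.48 = $122,003.37.
Line 2 (L-124, Talia, 3,406 units, $609,060.92):
Base rate for L-124 is 17.5%.
Origin Talia is the FTA partner but L-124 is not on the preference list; base rate stands.
Duty = $609,060.92 × 17.5% = $106,585.66.
Line 3 (R-936, Vinay, 273 kg, $14,602.77):
Base rate for R-936 is $4.80/kg.
Additional duty on R-936 from Vinay: +37.6% ad valorem. Applied ad valorem rate = 37.6%.
Duty = $14,602.77 × 37.6% + 273 × $4.80 = $6,801.04.
Total = $122,003.37 + $106,585.66 + $6,801.04 = $235,390.07.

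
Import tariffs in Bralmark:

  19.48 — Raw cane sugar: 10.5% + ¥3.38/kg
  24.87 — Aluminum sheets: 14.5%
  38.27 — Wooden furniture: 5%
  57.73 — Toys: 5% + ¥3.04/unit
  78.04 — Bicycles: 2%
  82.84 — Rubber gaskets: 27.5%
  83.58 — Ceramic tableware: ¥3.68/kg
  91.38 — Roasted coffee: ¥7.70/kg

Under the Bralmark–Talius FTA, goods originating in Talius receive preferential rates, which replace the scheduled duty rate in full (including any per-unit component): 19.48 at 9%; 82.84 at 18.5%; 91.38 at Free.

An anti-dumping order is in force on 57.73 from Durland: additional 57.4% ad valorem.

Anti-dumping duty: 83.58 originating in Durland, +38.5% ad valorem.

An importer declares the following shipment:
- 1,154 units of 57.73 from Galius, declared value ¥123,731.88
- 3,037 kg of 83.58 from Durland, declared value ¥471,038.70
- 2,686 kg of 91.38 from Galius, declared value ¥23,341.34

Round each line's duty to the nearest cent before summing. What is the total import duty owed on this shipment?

¥222,903.01

Line 1 (57.73, Galius, 1,154 units, ¥123,731.88):
Base rate for 57.73 is 5% + ¥3.04/unit.
The additional-duty order on 57.73 targets Durland, not Galius; it does not apply.
Duty = ¥123,731.88 × 5% + 1,154 × ¥3.04 = ¥9,694.75.
Line 2 (83.58, Durland, 3,037 kg, ¥471,038.70):
Base rate for 83.58 is ¥3.68/kg.
Additional duty on 83.58 from Durland: +38.5% ad valorem. Applied ad valorem rate = 38.5%.
Duty = ¥471,038.70 × 38.5% + 3,037 × ¥3.68 = ¥192,526.06.
Line 3 (91.38, Galius, 2,686 kg, ¥23,341.34):
Base rate for 91.38 is ¥7.70/kg.
91.38 has an FTA preferential rate, but origin Galius is not Talius; base rate stands.
Duty = 2,686 × ¥7.70 = ¥20,682.20.
Total = ¥9,694.75 + ¥192,526.06 + ¥20,682.20 = ¥222,903.01.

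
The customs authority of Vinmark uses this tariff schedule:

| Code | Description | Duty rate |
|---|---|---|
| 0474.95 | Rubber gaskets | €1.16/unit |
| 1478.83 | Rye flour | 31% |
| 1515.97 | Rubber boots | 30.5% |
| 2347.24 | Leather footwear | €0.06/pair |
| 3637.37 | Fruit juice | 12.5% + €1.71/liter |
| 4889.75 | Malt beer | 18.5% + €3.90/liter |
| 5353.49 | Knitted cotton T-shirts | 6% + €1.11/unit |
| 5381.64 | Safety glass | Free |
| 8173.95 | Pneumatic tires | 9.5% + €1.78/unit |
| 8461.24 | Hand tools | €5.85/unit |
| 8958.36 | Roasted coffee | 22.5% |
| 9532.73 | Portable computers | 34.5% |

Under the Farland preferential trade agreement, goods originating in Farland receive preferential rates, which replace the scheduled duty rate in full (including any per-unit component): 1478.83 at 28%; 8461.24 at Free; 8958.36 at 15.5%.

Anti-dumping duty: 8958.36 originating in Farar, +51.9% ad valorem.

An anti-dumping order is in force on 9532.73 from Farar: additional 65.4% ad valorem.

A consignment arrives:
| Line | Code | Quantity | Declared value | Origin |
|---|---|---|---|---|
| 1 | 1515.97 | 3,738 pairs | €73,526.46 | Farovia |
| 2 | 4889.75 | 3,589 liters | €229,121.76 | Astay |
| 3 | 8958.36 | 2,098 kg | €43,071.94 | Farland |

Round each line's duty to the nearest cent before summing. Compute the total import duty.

€85,486.35

Line 1 (1515.97, Farovia, 3,738 pairs, €73,526.46):
Base rate for 1515.97 is 30.5%.
Duty = €73,526.46 × 30.5% = €22,425.57.
Line 2 (4889.75, Astay, 3,589 liters, €229,121.76):
Base rate for 4889.75 is 18.5% + €3.90/liter.
Duty = €229,121.76 × 18.5% + 3,589 × €3.90 = €56,384.63.
Line 3 (8958.36, Farland, 2,098 kg, €43,071.94):
Base rate for 8958.36 is 22.5%.
Origin Farland qualifies under the Vinmark–Farland agreement and 8958.36 is covered: preferential rate 15.5% applies instead.
The additional-duty order on 8958.36 targets Farar, not Farland; it does not apply.
Duty = €43,071.94 × 15.5% = €6,676.15.
Total = €22,425.57 + €56,384.63 + €6,676.15 = €85,486.35.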